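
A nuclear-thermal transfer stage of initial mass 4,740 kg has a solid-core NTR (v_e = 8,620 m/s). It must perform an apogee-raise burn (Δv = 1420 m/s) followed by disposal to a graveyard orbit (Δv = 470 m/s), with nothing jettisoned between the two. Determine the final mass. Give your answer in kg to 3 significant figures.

final mass ≈ 3810 kg

After the first burn: m = 4740 × exp(−1420/8620.0) = 4740 × 0.84812 = 4,020.09 kg.
After the second burn: m = 4,020.09 × exp(−470/8620.0) = 4,020.09 × 0.94694 = 3,806.78 kg.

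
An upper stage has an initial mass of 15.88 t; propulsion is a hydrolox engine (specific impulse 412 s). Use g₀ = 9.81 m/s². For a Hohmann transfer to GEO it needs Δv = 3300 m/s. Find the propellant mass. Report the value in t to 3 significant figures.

v_e = Isp · g₀ = 412 × 9.81 = 4041.7 m/s.
m₀/m_f = exp(Δv / v_e) = exp(3300 / 4041.7) = exp(0.8165) = 2.2625.
m_f = 15.88 / 2.2625 = 7.01878 t, so propellant = m₀ − m_f = 15.88 − 7.01878 = 8.86122 t.

propellant mass ≈ 8.86 t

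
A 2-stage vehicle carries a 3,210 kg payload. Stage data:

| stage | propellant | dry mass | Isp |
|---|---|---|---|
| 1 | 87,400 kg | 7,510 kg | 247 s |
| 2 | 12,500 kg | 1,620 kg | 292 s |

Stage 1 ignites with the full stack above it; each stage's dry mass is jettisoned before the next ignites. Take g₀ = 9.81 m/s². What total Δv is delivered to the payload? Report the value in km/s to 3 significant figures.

Δv ≈ 7.31 km/s

Ignition mass of stage 1 = 87,400+7,510 + 12,500+1,620 + 3,210 = 112,240 kg.
Stage 1: m₀ = 112,240 kg, m_f = 112,240 − 87,400 = 24,840 kg; Δv = 247×9.81×ln(4.519) = 2423.1×1.5082 ≈ 3654 m/s.
Stage 2: m₀ = 17,330 kg, m_f = 17,330 − 12,500 = 4,830 kg; Δv = 292×9.81×ln(3.588) = 2864.5×1.2776 ≈ 3660 m/s.
Total Δv = 3654 + 3660 = 7314 m/s.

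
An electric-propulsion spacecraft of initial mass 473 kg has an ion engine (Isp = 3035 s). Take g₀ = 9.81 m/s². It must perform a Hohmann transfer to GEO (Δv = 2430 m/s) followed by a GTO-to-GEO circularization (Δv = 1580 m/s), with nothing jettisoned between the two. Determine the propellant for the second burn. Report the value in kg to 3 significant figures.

propellant for the second burn ≈ 22.5 kg

v_e = Isp · g₀ = 3035 × 9.81 = 29773.4 m/s.
After the first burn: m = 473 × exp(−2430/29773.4) = 473 × 0.92163 = 435.931 kg.
After the second burn: m = 435.931 × exp(−1580/29773.4) = 435.931 × 0.94832 = 413.402 kg.
Second-burn propellant = 435.931 − 413.402 = 22.529 kg.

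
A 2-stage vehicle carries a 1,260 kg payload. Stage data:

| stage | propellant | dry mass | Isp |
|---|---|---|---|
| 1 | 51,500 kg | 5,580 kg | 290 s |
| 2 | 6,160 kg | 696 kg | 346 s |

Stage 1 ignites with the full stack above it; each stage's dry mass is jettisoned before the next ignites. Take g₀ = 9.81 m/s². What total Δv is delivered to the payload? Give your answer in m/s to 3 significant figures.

Ignition mass of stage 1 = 51,500+5,580 + 6,160+696 + 1,260 = 65,196 kg.
Stage 1: m₀ = 65,196 kg, m_f = 65,196 − 51,500 = 13,696 kg; Δv = 290×9.81×ln(4.76) = 2844.9×1.5603 ≈ 4439 m/s.
Stage 2: m₀ = 8,116 kg, m_f = 8,116 − 6,160 = 1,956 kg; Δv = 346×9.81×ln(4.149) = 3394.3×1.4229 ≈ 4830 m/s.
Total Δv = 4439 + 4830 = 9269 m/s.

Δv ≈ 9270 m/s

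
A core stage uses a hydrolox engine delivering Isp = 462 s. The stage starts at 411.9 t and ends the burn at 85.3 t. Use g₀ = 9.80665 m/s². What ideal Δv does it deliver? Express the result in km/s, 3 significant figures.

Δv ≈ 7.13 km/s

v_e = Isp · g₀ = 462 × 9.80665 = 4530.7 m/s.
Δv = v_e · ln(m₀/m_f) = 4530.7 × ln(4.829) = 4530.7 × 1.5746 ≈ 7134.0 m/s.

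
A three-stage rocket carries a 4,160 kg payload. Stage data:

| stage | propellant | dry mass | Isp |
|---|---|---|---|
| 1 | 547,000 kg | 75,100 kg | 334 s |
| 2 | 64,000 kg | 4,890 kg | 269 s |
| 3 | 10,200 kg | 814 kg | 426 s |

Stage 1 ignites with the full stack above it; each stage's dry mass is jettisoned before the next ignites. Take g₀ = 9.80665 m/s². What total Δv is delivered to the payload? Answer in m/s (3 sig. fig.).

Ignition mass of stage 1 = 547,000+75,100 + 64,000+4,890 + 10,200+814 + 4,160 = 706,164 kg.
Stage 1: m₀ = 706,164 kg, m_f = 706,164 − 547,000 = 159,164 kg; Δv = 334×9.80665×ln(4.437) = 3275.4×1.4899 ≈ 4880 m/s.
Stage 2: m₀ = 84,064 kg, m_f = 84,064 − 64,000 = 20,064 kg; Δv = 269×9.80665×ln(4.19) = 2638.0×1.4327 ≈ 3779 m/s.
Stage 3: m₀ = 15,174 kg, m_f = 15,174 − 10,200 = 4,974 kg; Δv = 426×9.80665×ln(3.051) = 4177.6×1.1154 ≈ 4660 m/s.
Total Δv = 4880 + 3779 + 4660 = 13319 m/s.

Δv ≈ 13300 m/s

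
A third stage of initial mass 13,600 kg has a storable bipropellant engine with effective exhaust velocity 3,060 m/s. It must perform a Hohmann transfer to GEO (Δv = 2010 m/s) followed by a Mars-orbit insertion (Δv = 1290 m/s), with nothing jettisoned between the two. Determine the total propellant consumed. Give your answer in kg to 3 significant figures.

After the first burn: m = 13600 × exp(−2010/3060.0) = 13600 × 0.51848 = 7,051.33 kg.
After the second burn: m = 7,051.33 × exp(−1290/3060.0) = 7,051.33 × 0.65602 = 4,625.81 kg.
Total propellant = m₀ − m_final = 13600 − 4,625.81 = 8,974.19 kg.

total propellant consumed ≈ 8970 kg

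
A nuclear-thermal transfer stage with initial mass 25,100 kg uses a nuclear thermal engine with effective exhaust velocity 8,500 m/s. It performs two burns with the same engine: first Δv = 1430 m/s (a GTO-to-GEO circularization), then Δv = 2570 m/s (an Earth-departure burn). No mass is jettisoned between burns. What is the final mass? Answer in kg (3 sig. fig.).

After the first burn: m = 25100 × exp(−1430/8500.0) = 25100 × 0.84515 = 21,213.3 kg.
After the second burn: m = 21,213.3 × exp(−2570/8500.0) = 21,213.3 × 0.73908 = 15,678.3 kg.

final mass ≈ 15700 kg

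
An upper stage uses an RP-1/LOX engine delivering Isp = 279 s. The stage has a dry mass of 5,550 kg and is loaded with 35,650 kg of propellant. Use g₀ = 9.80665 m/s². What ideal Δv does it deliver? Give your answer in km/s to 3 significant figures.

Δv ≈ 5.48 km/s

v_e = Isp · g₀ = 279 × 9.80665 = 2736.1 m/s.
m₀ = m_dry + m_prop = 5,550 + 35,650 = 41,200 kg.
Using Δv = v_e ln(m₀/m_f): Δv = v_e · ln(m₀/m_f) = 2736.1 × ln(7.423) = 2736.1 × 2.0046 ≈ 5484.8 m/s.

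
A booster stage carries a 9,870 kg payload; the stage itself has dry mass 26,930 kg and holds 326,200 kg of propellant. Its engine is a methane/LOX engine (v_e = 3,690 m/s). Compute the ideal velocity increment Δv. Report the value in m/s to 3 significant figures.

m₀ = payload + dry + propellant = 9,870 + 26,930 + 326,200 = 363,000 kg.
m_f = payload + dry = 9,870 + 26,930 = 36,800 kg.
Rocket equation: Δv = v_e · ln(m₀/m_f) = 3690.0 × ln(9.864) = 3690.0 × 2.2889 ≈ 8446.1 m/s.

Δv ≈ 8450 m/s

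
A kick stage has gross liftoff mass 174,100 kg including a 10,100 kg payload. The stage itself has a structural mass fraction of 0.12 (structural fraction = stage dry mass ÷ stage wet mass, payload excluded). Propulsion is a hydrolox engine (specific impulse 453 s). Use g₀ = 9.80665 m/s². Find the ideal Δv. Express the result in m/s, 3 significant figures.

Stage wet mass = m₀ − payload = 174,100 − 10,100 = 164,000 kg.
Stage dry mass = ε × stage wet mass = 0.12 × 164,000 = 19,680 kg.
Burnout mass m_f = stage dry + payload = 19,680 + 10,100 = 29,780 kg.
v_e = Isp · g₀ = 453 × 9.80665 = 4442.4 m/s.
Using Δv = v_e ln(m₀/m_f): Δv = v_e · ln(174,100/29,780) = 4442.4 × ln(5.846) = 4442.4 × 1.7658 ≈ 7844 m/s.

Δv ≈ 7840 m/s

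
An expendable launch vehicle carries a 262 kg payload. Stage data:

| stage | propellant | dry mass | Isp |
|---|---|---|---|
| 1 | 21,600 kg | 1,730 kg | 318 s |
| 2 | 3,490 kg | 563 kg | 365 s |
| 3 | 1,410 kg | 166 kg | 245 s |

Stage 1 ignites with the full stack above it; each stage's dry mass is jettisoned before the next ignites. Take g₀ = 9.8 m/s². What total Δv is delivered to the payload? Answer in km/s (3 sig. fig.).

Ignition mass of stage 1 = 21,600+1,730 + 3,490+563 + 1,410+166 + 262 = 29,221 kg.
Stage 1: m₀ = 29,221 kg, m_f = 29,221 − 21,600 = 7,621 kg; Δv = 318×9.8×ln(3.834) = 3116.4×1.3440 ≈ 4188 m/s.
Stage 2: m₀ = 5,891 kg, m_f = 5,891 − 3,490 = 2,401 kg; Δv = 365×9.8×ln(2.454) = 3577.0×0.8975 ≈ 3211 m/s.
Stage 3: m₀ = 1,838 kg, m_f = 1,838 − 1,410 = 428 kg; Δv = 245×9.8×ln(4.294) = 2401.0×1.4573 ≈ 3499 m/s.
Total Δv = 4188 + 3211 + 3499 = 10898 m/s.

Δv ≈ 10.9 km/s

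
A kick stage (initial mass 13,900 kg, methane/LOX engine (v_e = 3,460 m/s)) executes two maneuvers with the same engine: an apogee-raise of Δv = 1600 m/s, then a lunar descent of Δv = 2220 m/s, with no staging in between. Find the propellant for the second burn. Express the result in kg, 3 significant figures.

propellant for the second burn ≈ 4150 kg

After the first burn: m = 13900 × exp(−1600/3460.0) = 13900 × 0.62975 = 8,753.53 kg.
After the second burn: m = 8,753.53 × exp(−2220/3460.0) = 8,753.53 × 0.52644 = 4,608.21 kg.
Second-burn propellant = 8,753.53 − 4,608.21 = 4,145.32 kg.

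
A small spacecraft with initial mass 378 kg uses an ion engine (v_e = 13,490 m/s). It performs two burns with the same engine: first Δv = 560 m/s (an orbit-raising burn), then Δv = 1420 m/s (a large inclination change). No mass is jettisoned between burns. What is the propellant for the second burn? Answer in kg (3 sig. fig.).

After the first burn: m = 378 × exp(−560/13490.0) = 378 × 0.95934 = 362.631 kg.
After the second burn: m = 362.631 × exp(−1420/13490.0) = 362.631 × 0.90009 = 326.401 kg.
Second-burn propellant = 362.631 − 326.401 = 36.23 kg.

propellant for the second burn ≈ 36.2 kg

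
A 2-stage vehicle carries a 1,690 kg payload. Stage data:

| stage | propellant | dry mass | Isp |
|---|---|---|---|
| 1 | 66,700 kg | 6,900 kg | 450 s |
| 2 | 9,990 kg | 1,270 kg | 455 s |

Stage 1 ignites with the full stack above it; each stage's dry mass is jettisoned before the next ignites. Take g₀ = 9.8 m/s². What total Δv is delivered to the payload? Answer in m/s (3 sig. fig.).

Ignition mass of stage 1 = 66,700+6,900 + 9,990+1,270 + 1,690 = 86,550 kg.
Stage 1: m₀ = 86,550 kg, m_f = 86,550 − 66,700 = 19,850 kg; Δv = 450×9.8×ln(4.36) = 4410.0×1.4725 ≈ 6494 m/s.
Stage 2: m₀ = 12,950 kg, m_f = 12,950 − 9,990 = 2,960 kg; Δv = 455×9.8×ln(4.375) = 4459.0×1.4759 ≈ 6581 m/s.
Total Δv = 6494 + 6581 = 13075 m/s.

Δv ≈ 13100 m/s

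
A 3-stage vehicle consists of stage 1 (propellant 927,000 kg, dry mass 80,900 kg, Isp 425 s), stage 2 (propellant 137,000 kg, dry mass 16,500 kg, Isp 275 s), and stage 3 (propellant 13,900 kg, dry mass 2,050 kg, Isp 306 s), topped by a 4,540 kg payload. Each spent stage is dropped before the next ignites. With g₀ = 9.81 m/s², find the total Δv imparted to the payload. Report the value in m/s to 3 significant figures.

Δv ≈ 14000 m/s

Ignition mass of stage 1 = 927,000+80,900 + 137,000+16,500 + 13,900+2,050 + 4,540 = 1,181,890 kg.
Stage 1: m₀ = 1,181,890 kg, m_f = 1,181,890 − 927,000 = 254,890 kg; Δv = 425×9.81×ln(4.637) = 4169.2×1.5340 ≈ 6396 m/s.
Stage 2: m₀ = 173,990 kg, m_f = 173,990 − 137,000 = 36,990 kg; Δv = 275×9.81×ln(4.704) = 2697.8×1.5484 ≈ 4177 m/s.
Stage 3: m₀ = 20,490 kg, m_f = 20,490 − 13,900 = 6,590 kg; Δv = 306×9.81×ln(3.109) = 3001.9×1.1344 ≈ 3405 m/s.
Total Δv = 6396 + 4177 + 3405 = 13978 m/s.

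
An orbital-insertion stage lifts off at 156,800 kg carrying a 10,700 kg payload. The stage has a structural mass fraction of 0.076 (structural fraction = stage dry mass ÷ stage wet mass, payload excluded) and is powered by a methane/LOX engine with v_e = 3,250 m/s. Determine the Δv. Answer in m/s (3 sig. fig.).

Stage wet mass = m₀ − payload = 156,800 − 10,700 = 146,100 kg.
Stage dry mass = ε × stage wet mass = 0.076 × 146,100 = 11,103.6 kg.
Burnout mass m_f = stage dry + payload = 11,103.6 + 10,700 = 21,803.6 kg.
Δv = v_e · ln(156,800/21,803.6) = 3250.0 × ln(7.191) = 3250.0 × 1.9729 ≈ 6412 m/s.

Δv ≈ 6410 m/s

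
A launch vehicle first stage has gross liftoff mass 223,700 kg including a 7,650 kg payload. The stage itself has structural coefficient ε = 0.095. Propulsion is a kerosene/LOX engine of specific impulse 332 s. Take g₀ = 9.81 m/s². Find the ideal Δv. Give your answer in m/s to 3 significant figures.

Δv ≈ 6750 m/s

Stage wet mass = m₀ − payload = 223,700 − 7,650 = 216,050 kg.
Stage dry mass = ε × stage wet mass = 0.095 × 216,050 = 20,524.8 kg.
Burnout mass m_f = stage dry + payload = 20,524.8 + 7,650 = 28,174.8 kg.
v_e = Isp · g₀ = 332 × 9.81 = 3256.9 m/s.
Δv = v_e · ln(223,700/28,174.8) = 3256.9 × ln(7.94) = 3256.9 × 2.0719 ≈ 6748 m/s.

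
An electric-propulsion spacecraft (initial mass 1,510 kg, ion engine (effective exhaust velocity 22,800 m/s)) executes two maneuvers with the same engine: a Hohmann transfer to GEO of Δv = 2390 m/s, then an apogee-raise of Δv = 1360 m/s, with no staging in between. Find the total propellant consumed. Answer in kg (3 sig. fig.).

After the first burn: m = 1510 × exp(−2390/22800.0) = 1510 × 0.90048 = 1,359.72 kg.
After the second burn: m = 1,359.72 × exp(−1360/22800.0) = 1,359.72 × 0.94210 = 1,280.99 kg.
Total propellant = m₀ − m_final = 1510 − 1,280.99 = 229.01 kg.

total propellant consumed ≈ 229 kg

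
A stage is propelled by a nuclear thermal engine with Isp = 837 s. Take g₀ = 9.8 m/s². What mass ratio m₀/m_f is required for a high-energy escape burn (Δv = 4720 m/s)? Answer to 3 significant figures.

v_e = Isp · g₀ = 837 × 9.8 = 8202.6 m/s.
Using Δv = v_e ln(m₀/m_f): m₀/m_f = exp(Δv / v_e) = exp(4720 / 8202.6) = exp(0.5754) = 1.7779.

mass ratio ≈ 1.78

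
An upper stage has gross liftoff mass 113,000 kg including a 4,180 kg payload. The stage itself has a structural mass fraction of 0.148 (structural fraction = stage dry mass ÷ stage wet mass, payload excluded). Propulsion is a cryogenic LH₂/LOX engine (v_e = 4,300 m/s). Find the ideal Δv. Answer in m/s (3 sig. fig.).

Stage wet mass = m₀ − payload = 113,000 − 4,180 = 108,820 kg.
Stage dry mass = ε × stage wet mass = 0.148 × 108,820 = 16,105.4 kg.
Burnout mass m_f = stage dry + payload = 16,105.4 + 4,180 = 20,285.4 kg.
Δv = v_e · ln(113,000/20,285.4) = 4300.0 × ln(5.571) = 4300.0 × 1.7175 ≈ 7385 m/s.

Δv ≈ 7390 m/s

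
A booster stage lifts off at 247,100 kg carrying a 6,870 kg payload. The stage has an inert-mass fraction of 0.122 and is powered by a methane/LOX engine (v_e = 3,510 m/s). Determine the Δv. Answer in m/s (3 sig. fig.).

Stage wet mass = m₀ − payload = 247,100 − 6,870 = 240,230 kg.
Stage dry mass = ε × stage wet mass = 0.122 × 240,230 = 29,308.1 kg.
Burnout mass m_f = stage dry + payload = 29,308.1 + 6,870 = 36,178.1 kg.
Δv = v_e · ln(247,100/36,178.1) = 3510.0 × ln(6.83) = 3510.0 × 1.9213 ≈ 6744 m/s.

Δv ≈ 6740 m/s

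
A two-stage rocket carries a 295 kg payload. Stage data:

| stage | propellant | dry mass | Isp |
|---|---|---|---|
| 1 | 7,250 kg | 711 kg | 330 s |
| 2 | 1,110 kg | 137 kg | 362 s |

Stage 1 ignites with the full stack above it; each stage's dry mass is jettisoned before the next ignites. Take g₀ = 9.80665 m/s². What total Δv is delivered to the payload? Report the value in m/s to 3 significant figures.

Δv ≈ 9180 m/s

Ignition mass of stage 1 = 7,250+711 + 1,110+137 + 295 = 9,503 kg.
Stage 1: m₀ = 9,503 kg, m_f = 9,503 − 7,250 = 2,253 kg; Δv = 330×9.80665×ln(4.218) = 3236.2×1.4393 ≈ 4658 m/s.
Stage 2: m₀ = 1,542 kg, m_f = 1,542 − 1,110 = 432 kg; Δv = 362×9.80665×ln(3.569) = 3550.0×1.2724 ≈ 4517 m/s.
Total Δv = 4658 + 4517 = 9175 m/s.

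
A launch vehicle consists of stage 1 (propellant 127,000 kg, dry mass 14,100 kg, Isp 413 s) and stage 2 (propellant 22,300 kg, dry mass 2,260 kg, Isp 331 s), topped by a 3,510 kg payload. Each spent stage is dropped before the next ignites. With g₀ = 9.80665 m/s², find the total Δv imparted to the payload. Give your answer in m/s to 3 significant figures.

Ignition mass of stage 1 = 127,000+14,100 + 22,300+2,260 + 3,510 = 169,170 kg.
Stage 1: m₀ = 169,170 kg, m_f = 169,170 − 127,000 = 42,170 kg; Δv = 413×9.80665×ln(4.012) = 4050.1×1.3892 ≈ 5626 m/s.
Stage 2: m₀ = 28,070 kg, m_f = 28,070 − 22,300 = 5,770 kg; Δv = 331×9.80665×ln(4.865) = 3246.0×1.5820 ≈ 5135 m/s.
Total Δv = 5626 + 5135 = 10761 m/s.

Δv ≈ 10800 m/s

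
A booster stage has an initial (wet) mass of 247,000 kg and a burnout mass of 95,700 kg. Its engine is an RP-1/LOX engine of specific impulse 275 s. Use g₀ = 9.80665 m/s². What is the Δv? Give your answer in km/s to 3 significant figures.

Δv ≈ 2.56 km/s

v_e = Isp · g₀ = 275 × 9.80665 = 2696.8 m/s.
Δv = v_e · ln(m₀/m_f) = 2696.8 × ln(2.581) = 2696.8 × 0.9482 ≈ 2557.1 m/s.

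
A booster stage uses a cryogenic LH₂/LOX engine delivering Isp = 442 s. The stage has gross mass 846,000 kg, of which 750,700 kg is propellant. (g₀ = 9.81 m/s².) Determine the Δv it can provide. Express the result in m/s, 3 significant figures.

v_e = Isp · g₀ = 442 × 9.81 = 4336.0 m/s.
m_f = m₀ − m_prop = 846,000 − 750,700 = 95,300 kg.
Rocket equation: Δv = v_e · ln(m₀/m_f) = 4336.0 × ln(8.877) = 4336.0 × 2.1835 ≈ 9467.7 m/s.

Δv ≈ 9470 m/s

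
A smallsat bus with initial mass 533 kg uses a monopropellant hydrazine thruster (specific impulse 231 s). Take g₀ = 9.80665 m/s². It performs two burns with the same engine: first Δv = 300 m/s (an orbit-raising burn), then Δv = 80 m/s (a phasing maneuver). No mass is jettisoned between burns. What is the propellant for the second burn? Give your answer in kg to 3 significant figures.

propellant for the second burn ≈ 16.2 kg

v_e = Isp · g₀ = 231 × 9.80665 = 2265.3 m/s.
After the first burn: m = 533 × exp(−300/2265.3) = 533 × 0.87596 = 466.887 kg.
After the second burn: m = 466.887 × exp(−80/2265.3) = 466.887 × 0.96530 = 450.686 kg.
Second-burn propellant = 466.887 − 450.686 = 16.201 kg.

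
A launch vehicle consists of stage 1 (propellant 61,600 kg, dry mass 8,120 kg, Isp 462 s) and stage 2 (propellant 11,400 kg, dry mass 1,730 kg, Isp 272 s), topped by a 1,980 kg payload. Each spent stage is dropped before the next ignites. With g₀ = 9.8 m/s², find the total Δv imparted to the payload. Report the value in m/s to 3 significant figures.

Δv ≈ 9610 m/s

Ignition mass of stage 1 = 61,600+8,120 + 11,400+1,730 + 1,980 = 84,830 kg.
Stage 1: m₀ = 84,830 kg, m_f = 84,830 − 61,600 = 23,230 kg; Δv = 462×9.8×ln(3.652) = 4527.6×1.2952 ≈ 5864 m/s.
Stage 2: m₀ = 15,110 kg, m_f = 15,110 − 11,400 = 3,710 kg; Δv = 272×9.8×ln(4.073) = 2665.6×1.4043 ≈ 3743 m/s.
Total Δv = 5864 + 3743 = 9607 m/s.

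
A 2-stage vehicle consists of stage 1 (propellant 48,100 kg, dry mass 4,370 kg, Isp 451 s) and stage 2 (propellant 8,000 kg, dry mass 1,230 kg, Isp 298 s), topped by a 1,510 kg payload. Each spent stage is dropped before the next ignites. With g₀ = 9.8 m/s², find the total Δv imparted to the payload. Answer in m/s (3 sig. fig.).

Ignition mass of stage 1 = 48,100+4,370 + 8,000+1,230 + 1,510 = 63,210 kg.
Stage 1: m₀ = 63,210 kg, m_f = 63,210 − 48,100 = 15,110 kg; Δv = 451×9.8×ln(4.183) = 4419.8×1.4311 ≈ 6325 m/s.
Stage 2: m₀ = 10,740 kg, m_f = 10,740 − 8,000 = 2,740 kg; Δv = 298×9.8×ln(3.92) = 2920.4×1.3660 ≈ 3989 m/s.
Total Δv = 6325 + 3989 = 10314 m/s.

Δv ≈ 10300 m/s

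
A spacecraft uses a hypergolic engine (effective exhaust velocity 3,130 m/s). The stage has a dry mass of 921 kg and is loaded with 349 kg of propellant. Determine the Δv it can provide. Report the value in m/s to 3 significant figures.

m₀ = m_dry + m_prop = 921 + 349 = 1,270 kg.
By the Tsiolkovsky rocket equation, Δv = v_e · ln(m₀/m_f) = 3130.0 × ln(1.379) = 3130.0 × 0.3213 ≈ 1005.7 m/s.

Δv ≈ 1010 m/s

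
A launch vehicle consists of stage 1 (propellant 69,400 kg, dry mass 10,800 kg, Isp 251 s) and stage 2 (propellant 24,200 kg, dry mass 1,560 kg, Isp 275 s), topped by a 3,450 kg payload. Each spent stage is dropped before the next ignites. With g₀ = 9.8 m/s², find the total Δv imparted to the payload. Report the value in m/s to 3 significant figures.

Ignition mass of stage 1 = 69,400+10,800 + 24,200+1,560 + 3,450 = 109,410 kg.
Stage 1: m₀ = 109,410 kg, m_f = 109,410 − 69,400 = 40,010 kg; Δv = 251×9.8×ln(2.735) = 2459.8×1.0060 ≈ 2474 m/s.
Stage 2: m₀ = 29,210 kg, m_f = 29,210 − 24,200 = 5,010 kg; Δv = 275×9.8×ln(5.83) = 2695.0×1.7631 ≈ 4751 m/s.
Total Δv = 2474 + 4751 = 7225 m/s.

Δv ≈ 7230 m/s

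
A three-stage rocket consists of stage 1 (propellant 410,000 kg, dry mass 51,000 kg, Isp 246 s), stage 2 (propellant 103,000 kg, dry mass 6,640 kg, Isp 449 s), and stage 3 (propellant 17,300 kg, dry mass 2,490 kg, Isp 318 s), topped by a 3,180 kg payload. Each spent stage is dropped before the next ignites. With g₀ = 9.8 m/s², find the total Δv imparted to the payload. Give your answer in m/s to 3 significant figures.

Δv ≈ 13800 m/s

Ignition mass of stage 1 = 410,000+51,000 + 103,000+6,640 + 17,300+2,490 + 3,180 = 593,610 kg.
Stage 1: m₀ = 593,610 kg, m_f = 593,610 − 410,000 = 183,610 kg; Δv = 246×9.8×ln(3.233) = 2410.8×1.1734 ≈ 2829 m/s.
Stage 2: m₀ = 132,610 kg, m_f = 132,610 − 103,000 = 29,610 kg; Δv = 449×9.8×ln(4.479) = 4400.2×1.4993 ≈ 6597 m/s.
Stage 3: m₀ = 22,970 kg, m_f = 22,970 − 17,300 = 5,670 kg; Δv = 318×9.8×ln(4.051) = 3116.4×1.3990 ≈ 4360 m/s.
Total Δv = 2829 + 6597 + 4360 = 13786 m/s.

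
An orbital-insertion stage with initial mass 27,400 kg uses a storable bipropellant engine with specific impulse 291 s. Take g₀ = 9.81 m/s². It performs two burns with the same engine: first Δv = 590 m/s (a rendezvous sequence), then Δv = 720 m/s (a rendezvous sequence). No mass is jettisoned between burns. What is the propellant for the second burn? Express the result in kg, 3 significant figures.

v_e = Isp · g₀ = 291 × 9.81 = 2854.7 m/s.
After the first burn: m = 27400 × exp(−590/2854.7) = 27400 × 0.81328 = 22,283.9 kg.
After the second burn: m = 22,283.9 × exp(−720/2854.7) = 22,283.9 × 0.77708 = 17,316.4 kg.
Second-burn propellant = 22,283.9 − 17,316.4 = 4,967.5 kg.

propellant for the second burn ≈ 4970 kg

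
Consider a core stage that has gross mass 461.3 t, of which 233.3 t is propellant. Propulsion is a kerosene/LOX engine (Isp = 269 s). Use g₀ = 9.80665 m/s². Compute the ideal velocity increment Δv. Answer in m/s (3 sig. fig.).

v_e = Isp · g₀ = 269 × 9.80665 = 2638.0 m/s.
m_f = m₀ − m_prop = 461.3 − 233.3 = 228 t.
From the ideal rocket equation, Δv = v_e · ln(m₀/m_f) = 2638.0 × ln(2.023) = 2638.0 × 0.7047 ≈ 1859.0 m/s.

Δv ≈ 1860 m/s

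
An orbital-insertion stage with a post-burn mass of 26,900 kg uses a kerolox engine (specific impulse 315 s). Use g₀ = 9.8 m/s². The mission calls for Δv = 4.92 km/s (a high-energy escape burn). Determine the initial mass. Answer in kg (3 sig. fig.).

v_e = Isp · g₀ = 315 × 9.8 = 3087.0 m/s.
Using Δv = v_e ln(m₀/m_f): m₀/m_f = exp(Δv / v_e) = exp(4920 / 3087.0) = exp(1.5938) = 4.9223.
m₀ = m_f × 4.9223 = 26,900 × 4.9223 = 132,410 kg.

initial mass ≈ 132000 kg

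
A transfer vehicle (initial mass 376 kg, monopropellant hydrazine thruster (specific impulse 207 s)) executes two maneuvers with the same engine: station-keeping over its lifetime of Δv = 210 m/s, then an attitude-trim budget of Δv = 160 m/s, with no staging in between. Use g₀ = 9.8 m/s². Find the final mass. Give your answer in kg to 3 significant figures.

v_e = Isp · g₀ = 207 × 9.8 = 2028.6 m/s.
After the first burn: m = 376 × exp(−210/2028.6) = 376 × 0.90166 = 339.024 kg.
After the second burn: m = 339.024 × exp(−160/2028.6) = 339.024 × 0.92416 = 313.312 kg.

final mass ≈ 313 kg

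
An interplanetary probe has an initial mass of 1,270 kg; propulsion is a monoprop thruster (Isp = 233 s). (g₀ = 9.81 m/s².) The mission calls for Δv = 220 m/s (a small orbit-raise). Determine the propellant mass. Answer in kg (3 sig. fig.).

propellant mass ≈ 117 kg

v_e = Isp · g₀ = 233 × 9.81 = 2285.7 m/s.
m₀/m_f = exp(Δv / v_e) = exp(220 / 2285.7) = exp(0.0962) = 1.1010.
m_f = 1,270 / 1.1010 = 1,153.5 kg, so propellant = m₀ − m_f = 1,270 − 1,153.5 = 116.5 kg.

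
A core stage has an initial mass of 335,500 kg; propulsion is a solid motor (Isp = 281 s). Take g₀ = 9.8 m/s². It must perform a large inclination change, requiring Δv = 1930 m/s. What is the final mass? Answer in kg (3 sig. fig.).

v_e = Isp · g₀ = 281 × 9.8 = 2753.8 m/s.
m₀/m_f = exp(Δv / v_e) = exp(1930 / 2753.8) = exp(0.7008) = 2.0155.
m_f = m₀ / 2.0155 = 335,500 / 2.0155 = 166,460 kg.

final mass ≈ 166000 kg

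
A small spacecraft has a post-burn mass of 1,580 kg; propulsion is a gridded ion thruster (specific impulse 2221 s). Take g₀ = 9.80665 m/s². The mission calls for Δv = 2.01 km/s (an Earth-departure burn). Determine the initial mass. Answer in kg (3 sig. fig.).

initial mass ≈ 1730 kg

v_e = Isp · g₀ = 2221 × 9.80665 = 21780.6 m/s.
By the Tsiolkovsky rocket equation, m₀/m_f = exp(Δv / v_e) = exp(2010 / 21780.6) = exp(0.0923) = 1.0967.
m₀ = m_f × 1.0967 = 1,580 × 1.0967 = 1,732.79 kg.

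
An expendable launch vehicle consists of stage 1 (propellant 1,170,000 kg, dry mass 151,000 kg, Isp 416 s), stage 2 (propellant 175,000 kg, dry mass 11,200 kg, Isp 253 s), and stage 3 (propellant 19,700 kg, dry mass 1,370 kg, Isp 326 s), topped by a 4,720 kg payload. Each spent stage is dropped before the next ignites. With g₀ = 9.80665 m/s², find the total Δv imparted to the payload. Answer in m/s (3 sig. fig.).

Δv ≈ 14800 m/s

Ignition mass of stage 1 = 1,170,000+151,000 + 175,000+11,200 + 19,700+1,370 + 4,720 = 1,532,990 kg.
Stage 1: m₀ = 1,532,990 kg, m_f = 1,532,990 − 1,170,000 = 362,990 kg; Δv = 416×9.80665×ln(4.223) = 4079.6×1.4406 ≈ 5877 m/s.
Stage 2: m₀ = 211,990 kg, m_f = 211,990 − 175,000 = 36,990 kg; Δv = 253×9.80665×ln(5.731) = 2481.1×1.7459 ≈ 4332 m/s.
Stage 3: m₀ = 25,790 kg, m_f = 25,790 − 19,700 = 6,090 kg; Δv = 326×9.80665×ln(4.235) = 3197.0×1.4433 ≈ 4614 m/s.
Total Δv = 5877 + 4332 + 4614 = 14823 m/s.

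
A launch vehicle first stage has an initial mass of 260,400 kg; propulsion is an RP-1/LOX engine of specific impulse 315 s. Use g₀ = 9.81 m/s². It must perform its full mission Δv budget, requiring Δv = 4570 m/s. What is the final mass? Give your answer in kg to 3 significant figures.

final mass ≈ 59300 kg

v_e = Isp · g₀ = 315 × 9.81 = 3090.2 m/s.
Rocket equation: m₀/m_f = exp(Δv / v_e) = exp(4570 / 3090.2) = exp(1.4789) = 4.3881.
m_f = m₀ / 4.3881 = 260,400 / 4.3881 = 59,342.3 kg.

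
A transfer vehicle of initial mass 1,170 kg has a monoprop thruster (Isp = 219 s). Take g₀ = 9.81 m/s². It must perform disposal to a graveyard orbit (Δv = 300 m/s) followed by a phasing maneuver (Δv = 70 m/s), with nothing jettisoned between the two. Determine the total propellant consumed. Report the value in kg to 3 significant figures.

total propellant consumed ≈ 185 kg

v_e = Isp · g₀ = 219 × 9.81 = 2148.4 m/s.
After the first burn: m = 1170 × exp(−300/2148.4) = 1170 × 0.86967 = 1,017.51 kg.
After the second burn: m = 1,017.51 × exp(−70/2148.4) = 1,017.51 × 0.96794 = 984.889 kg.
Total propellant = m₀ − m_final = 1170 − 984.889 = 185.111 kg.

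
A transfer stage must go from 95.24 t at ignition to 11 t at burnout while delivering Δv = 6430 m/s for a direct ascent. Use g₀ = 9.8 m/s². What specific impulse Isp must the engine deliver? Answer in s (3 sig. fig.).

ln(m₀/m_f) = ln(95240/11000) = ln(8.658) = 2.1585.
Using Δv = v_e ln(m₀/m_f): v_e = Δv / ln(m₀/m_f) = 6430 / 2.1585 = 2978.9 m/s.
Isp = v_e / g₀ = 2978.9 / 9.8 = 304.0 s.

Isp ≈ 304 s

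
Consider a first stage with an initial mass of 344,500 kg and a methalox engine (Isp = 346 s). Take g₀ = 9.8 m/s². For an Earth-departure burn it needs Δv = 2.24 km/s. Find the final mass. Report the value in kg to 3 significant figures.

final mass ≈ 178000 kg

v_e = Isp · g₀ = 346 × 9.8 = 3390.8 m/s.
m₀/m_f = exp(Δv / v_e) = exp(2240 / 3390.8) = exp(0.6606) = 1.9360.
m_f = m₀ / 1.9360 = 344,500 / 1.9360 = 177,944 kg.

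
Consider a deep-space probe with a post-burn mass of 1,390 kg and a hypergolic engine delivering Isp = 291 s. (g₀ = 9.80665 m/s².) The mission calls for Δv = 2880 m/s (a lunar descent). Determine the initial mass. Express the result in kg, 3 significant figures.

v_e = Isp · g₀ = 291 × 9.80665 = 2853.7 m/s.
Rocket equation: m₀/m_f = exp(Δv / v_e) = exp(2880 / 2853.7) = exp(1.0092) = 2.7434.
m₀ = m_f × 2.7434 = 1,390 × 2.7434 = 3,813.33 kg.

initial mass ≈ 3810 kg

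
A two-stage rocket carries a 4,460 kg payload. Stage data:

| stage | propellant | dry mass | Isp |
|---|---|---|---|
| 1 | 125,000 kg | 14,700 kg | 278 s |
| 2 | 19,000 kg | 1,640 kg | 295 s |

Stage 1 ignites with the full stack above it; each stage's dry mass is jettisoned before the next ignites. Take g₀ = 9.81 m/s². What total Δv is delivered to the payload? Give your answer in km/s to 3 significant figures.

Δv ≈ 7.97 km/s

Ignition mass of stage 1 = 125,000+14,700 + 19,000+1,640 + 4,460 = 164,800 kg.
Stage 1: m₀ = 164,800 kg, m_f = 164,800 − 125,000 = 39,800 kg; Δv = 278×9.81×ln(4.141) = 2727.2×1.4209 ≈ 3875 m/s.
Stage 2: m₀ = 25,100 kg, m_f = 25,100 − 19,000 = 6,100 kg; Δv = 295×9.81×ln(4.115) = 2894.0×1.4146 ≈ 4094 m/s.
Total Δv = 3875 + 4094 = 7969 m/s.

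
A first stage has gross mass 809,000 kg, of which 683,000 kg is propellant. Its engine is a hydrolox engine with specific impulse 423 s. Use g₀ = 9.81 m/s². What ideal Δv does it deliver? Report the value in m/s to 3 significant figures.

Δv ≈ 7720 m/s

v_e = Isp · g₀ = 423 × 9.81 = 4149.6 m/s.
m_f = m₀ − m_prop = 809,000 − 683,000 = 126,000 kg.
Δv = v_e · ln(m₀/m_f) = 4149.6 × ln(6.421) = 4149.6 × 1.8595 ≈ 7716.3 m/s.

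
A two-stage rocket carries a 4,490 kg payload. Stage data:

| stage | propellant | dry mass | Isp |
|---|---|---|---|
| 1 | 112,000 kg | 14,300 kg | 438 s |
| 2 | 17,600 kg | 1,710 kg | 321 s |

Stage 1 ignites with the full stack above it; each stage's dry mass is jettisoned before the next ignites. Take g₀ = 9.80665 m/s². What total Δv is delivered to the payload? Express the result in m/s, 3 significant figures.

Ignition mass of stage 1 = 112,000+14,300 + 17,600+1,710 + 4,490 = 150,100 kg.
Stage 1: m₀ = 150,100 kg, m_f = 150,100 − 112,000 = 38,100 kg; Δv = 438×9.80665×ln(3.94) = 4295.3×1.3711 ≈ 5889 m/s.
Stage 2: m₀ = 23,800 kg, m_f = 23,800 − 17,600 = 6,200 kg; Δv = 321×9.80665×ln(3.839) = 3147.9×1.3451 ≈ 4234 m/s.
Total Δv = 5889 + 4234 = 10123 m/s.

Δv ≈ 10100 m/s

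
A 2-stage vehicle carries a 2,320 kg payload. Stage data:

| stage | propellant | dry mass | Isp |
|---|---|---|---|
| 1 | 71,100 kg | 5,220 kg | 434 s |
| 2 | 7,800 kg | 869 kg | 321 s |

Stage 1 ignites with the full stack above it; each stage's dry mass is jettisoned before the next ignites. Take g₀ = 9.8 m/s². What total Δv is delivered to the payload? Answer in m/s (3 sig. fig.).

Ignition mass of stage 1 = 71,100+5,220 + 7,800+869 + 2,320 = 87,309 kg.
Stage 1: m₀ = 87,309 kg, m_f = 87,309 − 71,100 = 16,209 kg; Δv = 434×9.8×ln(5.386) = 4253.2×1.6839 ≈ 7162 m/s.
Stage 2: m₀ = 10,989 kg, m_f = 10,989 − 7,800 = 3,189 kg; Δv = 321×9.8×ln(3.446) = 3145.8×1.2372 ≈ 3892 m/s.
Total Δv = 7162 + 3892 = 11054 m/s.

Δv ≈ 11100 m/s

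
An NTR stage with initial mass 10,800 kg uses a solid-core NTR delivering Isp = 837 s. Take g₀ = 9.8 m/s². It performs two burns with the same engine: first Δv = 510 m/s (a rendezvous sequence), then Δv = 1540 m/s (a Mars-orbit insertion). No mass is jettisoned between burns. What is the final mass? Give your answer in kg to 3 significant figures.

final mass ≈ 8410 kg

v_e = Isp · g₀ = 837 × 9.8 = 8202.6 m/s.
After the first burn: m = 10800 × exp(−510/8202.6) = 10800 × 0.93972 = 10,149 kg.
After the second burn: m = 10,149 × exp(−1540/8202.6) = 10,149 × 0.82883 = 8,411.8 kg.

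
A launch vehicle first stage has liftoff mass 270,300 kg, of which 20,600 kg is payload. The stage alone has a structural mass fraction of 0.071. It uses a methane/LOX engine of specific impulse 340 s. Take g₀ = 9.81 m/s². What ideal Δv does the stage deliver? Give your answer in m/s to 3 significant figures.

Stage wet mass = m₀ − payload = 270,300 − 20,600 = 249,700 kg.
Stage dry mass = ε × stage wet mass = 0.071 × 249,700 = 17,728.7 kg.
Burnout mass m_f = stage dry + payload = 17,728.7 + 20,600 = 38,328.7 kg.
v_e = Isp · g₀ = 340 × 9.81 = 3335.4 m/s.
Rocket equation: Δv = v_e · ln(270,300/38,328.7) = 3335.4 × ln(7.052) = 3335.4 × 1.9533 ≈ 6515 m/s.

Δv ≈ 6520 m/s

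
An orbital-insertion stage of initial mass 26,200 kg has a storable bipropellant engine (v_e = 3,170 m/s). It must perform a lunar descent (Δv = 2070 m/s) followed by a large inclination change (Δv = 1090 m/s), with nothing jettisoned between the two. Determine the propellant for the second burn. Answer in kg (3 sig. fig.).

propellant for the second burn ≈ 3970 kg

After the first burn: m = 26200 × exp(−2070/3170.0) = 26200 × 0.52048 = 13,636.6 kg.
After the second burn: m = 13,636.6 × exp(−1090/3170.0) = 13,636.6 × 0.70904 = 9,668.89 kg.
Second-burn propellant = 13,636.6 − 9,668.89 = 3,967.71 kg.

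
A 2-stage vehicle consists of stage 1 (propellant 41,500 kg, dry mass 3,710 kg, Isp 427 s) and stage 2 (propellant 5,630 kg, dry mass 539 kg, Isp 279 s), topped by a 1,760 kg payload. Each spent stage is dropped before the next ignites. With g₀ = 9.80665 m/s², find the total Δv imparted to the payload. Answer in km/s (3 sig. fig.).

Δv ≈ 9.75 km/s

Ignition mass of stage 1 = 41,500+3,710 + 5,630+539 + 1,760 = 53,139 kg.
Stage 1: m₀ = 53,139 kg, m_f = 53,139 − 41,500 = 11,639 kg; Δv = 427×9.80665×ln(4.566) = 4187.4×1.5185 ≈ 6359 m/s.
Stage 2: m₀ = 7,929 kg, m_f = 7,929 − 5,630 = 2,299 kg; Δv = 279×9.80665×ln(3.449) = 2736.1×1.2381 ≈ 3387 m/s.
Total Δv = 6359 + 3387 = 9746 m/s.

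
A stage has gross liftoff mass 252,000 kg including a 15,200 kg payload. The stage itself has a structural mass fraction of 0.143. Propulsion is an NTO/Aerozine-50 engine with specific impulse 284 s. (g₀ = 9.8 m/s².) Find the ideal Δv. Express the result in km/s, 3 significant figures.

Δv ≈ 4.55 km/s

Stage wet mass = m₀ − payload = 252,000 − 15,200 = 236,800 kg.
Stage dry mass = ε × stage wet mass = 0.143 × 236,800 = 33,862.4 kg.
Burnout mass m_f = stage dry + payload = 33,862.4 + 15,200 = 49,062.4 kg.
v_e = Isp · g₀ = 284 × 9.8 = 2783.2 m/s.
Δv = v_e · ln(252,000/49,062.4) = 2783.2 × ln(5.136) = 2783.2 × 1.6363 ≈ 4554 m/s.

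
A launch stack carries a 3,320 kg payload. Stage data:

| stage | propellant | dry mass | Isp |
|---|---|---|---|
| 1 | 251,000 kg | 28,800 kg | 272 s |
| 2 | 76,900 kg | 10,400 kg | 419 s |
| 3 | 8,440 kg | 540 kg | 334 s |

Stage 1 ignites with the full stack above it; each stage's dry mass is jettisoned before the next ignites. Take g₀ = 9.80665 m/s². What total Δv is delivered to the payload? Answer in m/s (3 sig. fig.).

Ignition mass of stage 1 = 251,000+28,800 + 76,900+10,400 + 8,440+540 + 3,320 = 379,400 kg.
Stage 1: m₀ = 379,400 kg, m_f = 379,400 − 251,000 = 128,400 kg; Δv = 272×9.80665×ln(2.955) = 2667.4×1.0834 ≈ 2890 m/s.
Stage 2: m₀ = 99,600 kg, m_f = 99,600 − 76,900 = 22,700 kg; Δv = 419×9.80665×ln(4.388) = 4109.0×1.4788 ≈ 6076 m/s.
Stage 3: m₀ = 12,300 kg, m_f = 12,300 − 8,440 = 3,860 kg; Δv = 334×9.80665×ln(3.187) = 3275.4×1.1589 ≈ 3796 m/s.
Total Δv = 2890 + 6076 + 3796 = 12762 m/s.

Δv ≈ 12800 m/s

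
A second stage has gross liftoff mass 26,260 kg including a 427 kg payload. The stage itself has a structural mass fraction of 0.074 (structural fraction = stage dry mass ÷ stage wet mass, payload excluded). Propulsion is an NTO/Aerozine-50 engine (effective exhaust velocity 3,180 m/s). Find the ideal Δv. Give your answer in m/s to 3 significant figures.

Δv ≈ 7690 m/s

Stage wet mass = m₀ − payload = 26,260 − 427 = 25,833 kg.
Stage dry mass = ε × stage wet mass = 0.074 × 25,833 = 1,911.64 kg.
Burnout mass m_f = stage dry + payload = 1,911.64 + 427 = 2,338.64 kg.
Using Δv = v_e ln(m₀/m_f): Δv = v_e · ln(26,260/2,338.64) = 3180.0 × ln(11.23) = 3180.0 × 2.4185 ≈ 7691 m/s.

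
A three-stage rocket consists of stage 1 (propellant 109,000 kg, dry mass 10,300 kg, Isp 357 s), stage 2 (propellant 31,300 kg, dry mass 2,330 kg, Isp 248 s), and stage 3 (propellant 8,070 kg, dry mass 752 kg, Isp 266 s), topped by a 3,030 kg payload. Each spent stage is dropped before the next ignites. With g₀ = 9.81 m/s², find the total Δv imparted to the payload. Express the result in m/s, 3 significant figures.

Δv ≈ 9610 m/s

Ignition mass of stage 1 = 109,000+10,300 + 31,300+2,330 + 8,070+752 + 3,030 = 164,782 kg.
Stage 1: m₀ = 164,782 kg, m_f = 164,782 − 109,000 = 55,782 kg; Δv = 357×9.81×ln(2.954) = 3502.2×1.0832 ≈ 3793 m/s.
Stage 2: m₀ = 45,482 kg, m_f = 45,482 − 31,300 = 14,182 kg; Δv = 248×9.81×ln(3.207) = 2432.9×1.1653 ≈ 2835 m/s.
Stage 3: m₀ = 11,852 kg, m_f = 11,852 − 8,070 = 3,782 kg; Δv = 266×9.81×ln(3.134) = 2609.5×1.1422 ≈ 2981 m/s.
Total Δv = 3793 + 2835 + 2981 = 9609 m/s.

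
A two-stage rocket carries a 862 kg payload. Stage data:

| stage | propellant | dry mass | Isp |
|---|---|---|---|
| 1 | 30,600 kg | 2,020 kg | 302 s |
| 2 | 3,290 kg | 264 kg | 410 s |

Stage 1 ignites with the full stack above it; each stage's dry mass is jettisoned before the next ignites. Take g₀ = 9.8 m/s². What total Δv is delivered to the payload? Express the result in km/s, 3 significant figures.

Ignition mass of stage 1 = 30,600+2,020 + 3,290+264 + 862 = 37,036 kg.
Stage 1: m₀ = 37,036 kg, m_f = 37,036 − 30,600 = 6,436 kg; Δv = 302×9.8×ln(5.755) = 2959.6×1.7500 ≈ 5179 m/s.
Stage 2: m₀ = 4,416 kg, m_f = 4,416 − 3,290 = 1,126 kg; Δv = 410×9.8×ln(3.922) = 4018.0×1.3666 ≈ 5491 m/s.
Total Δv = 5179 + 5491 = 10670 m/s.

Δv ≈ 10.7 km/s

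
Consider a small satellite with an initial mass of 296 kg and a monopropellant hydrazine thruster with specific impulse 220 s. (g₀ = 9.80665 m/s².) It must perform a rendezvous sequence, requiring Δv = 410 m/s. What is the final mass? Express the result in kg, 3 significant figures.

v_e = Isp · g₀ = 220 × 9.80665 = 2157.5 m/s.
m₀/m_f = exp(Δv / v_e) = exp(410 / 2157.5) = exp(0.1900) = 1.2093.
m_f = m₀ / 1.2093 = 296 / 1.2093 = 244.77 kg.

final mass ≈ 245 kg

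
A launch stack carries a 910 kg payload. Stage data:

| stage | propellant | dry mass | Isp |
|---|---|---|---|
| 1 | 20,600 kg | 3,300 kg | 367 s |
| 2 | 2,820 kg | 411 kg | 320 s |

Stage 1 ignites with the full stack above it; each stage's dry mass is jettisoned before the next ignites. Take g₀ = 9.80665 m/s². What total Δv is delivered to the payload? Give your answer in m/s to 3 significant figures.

Ignition mass of stage 1 = 20,600+3,300 + 2,820+411 + 910 = 28,041 kg.
Stage 1: m₀ = 28,041 kg, m_f = 28,041 − 20,600 = 7,441 kg; Δv = 367×9.80665×ln(3.768) = 3599.0×1.3267 ≈ 4775 m/s.
Stage 2: m₀ = 4,141 kg, m_f = 4,141 − 2,820 = 1,321 kg; Δv = 320×9.80665×ln(3.135) = 3138.1×1.1425 ≈ 3585 m/s.
Total Δv = 4775 + 3585 = 8360 m/s.

Δv ≈ 8360 m/s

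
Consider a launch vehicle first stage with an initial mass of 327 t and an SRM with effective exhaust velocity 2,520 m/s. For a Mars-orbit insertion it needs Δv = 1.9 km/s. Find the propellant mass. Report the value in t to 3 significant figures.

Using Δv = v_e ln(m₀/m_f): m₀/m_f = exp(Δv / v_e) = exp(1900 / 2520.0) = exp(0.7540) = 2.1254.
m_f = 327 / 2.1254 = 153.853 t, so propellant = m₀ − m_f = 327 − 153.853 = 173.147 t.

propellant mass ≈ 173 t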